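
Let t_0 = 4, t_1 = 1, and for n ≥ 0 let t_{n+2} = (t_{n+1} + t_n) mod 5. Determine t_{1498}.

Listing terms: t_0 = 4,  t_1 = 1,  t_2 = 0,  t_3 = 1,  t_4 = 1,  t_5 = 2,  t_6 = 3,  t_7 = 0,  t_8 = 3,  t_9 = 3,  t_{10} = 1,  t_{11} = 4,  t_{12} = 0,  t_{13} = 4,  t_{14} = 4,  t_{15} = 3,  t_{16} = 2,  t_{17} = 0,  t_{18} = 2,  t_{19} = 2,  t_{20} = 4,  t_{21} = 1.
Since (t_{20}, t_{21}) = (t_0, t_1) = (4, 1) (two consecutive terms determine the rest), the sequence is periodic with period 20.
(1498 - 0) mod 20 = 18, so t_{1498} = t_{18} = 2.

2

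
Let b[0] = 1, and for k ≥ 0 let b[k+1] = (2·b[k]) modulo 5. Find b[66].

We have b[0] = 1,  b[1] = 2,  b[2] = 4,  b[3] = 3,  b[4] = 1.
The sequence repeats with period 4.
So b[66] = b[0 + ((66-0) mod 4)] = b[2] = 4.

4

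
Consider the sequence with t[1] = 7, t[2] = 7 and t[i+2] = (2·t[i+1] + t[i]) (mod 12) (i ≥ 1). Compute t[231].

Computing terms: t[1] = 7, t[2] = 7, t[3] = 9, t[4] = 1, t[5] = 11, t[6] = 11, t[7] = 9, t[8] = 5, t[9] = 7, t[10] = 7.
The sequence repeats with period 8.
So t[231] = t[1 + ((231-1) mod 8)] = t[7] = 9.

9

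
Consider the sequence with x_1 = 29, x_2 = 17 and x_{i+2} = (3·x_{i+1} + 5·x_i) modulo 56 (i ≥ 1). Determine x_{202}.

Listing terms: x_1 = 29,  x_2 = 17,  x_3 = 28,  x_4 = 1,  x_5 = 31,  x_6 = 42,  x_7 = 1,  x_8 = 45,  x_9 = 28,  x_{10} = 29,  x_{11} = 3,  x_{12} = 42,  x_{13} = 29,  x_{14} = 17.
Since (x_{13}, x_{14}) = (x_1, x_2) = (29, 17) (two consecutive terms determine the rest), the sequence is periodic with period 12.
So x_{202} = x_{1 + ((202-1) mod 12)} = x_{10} = 29.

29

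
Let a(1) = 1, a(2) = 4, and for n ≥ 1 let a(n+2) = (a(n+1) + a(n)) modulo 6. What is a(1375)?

1

Listing terms: a(1) = 1,  a(2) = 4,  a(3) = 5,  a(4) = 3,  a(5) = 2,  a(6) = 5,  a(7) = 1,  a(8) = 0,  a(9) = 1,  a(10) = 1,  a(11) = 2,  a(12) = 3,  a(13) = 5,  a(14) = 2,  a(15) = 1,  a(16) = 3,  a(17) = 4,  a(18) = 1,  a(19) = 5,  a(20) = 0,  a(21) = 5,  a(22) = 5,  a(23) = 4,  a(24) = 3,  a(25) = 1,  a(26) = 4.
Since (a(25), a(26)) = (a(1), a(2)) = (1, 4) (two consecutive terms determine the rest), the sequence is periodic with period 24.
So a(1375) = a(1 + ((1375-1) mod 24)) = a(7) = 1.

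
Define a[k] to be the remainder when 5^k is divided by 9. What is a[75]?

8

a[1] = 5, a[2] = 7, a[3] = 8, a[4] = 4, a[5] = 2, a[6] = 1, a[7] = 5.
Since a[7] = a[1] = 5, the sequence is periodic with period 6.
(75 - 1) mod 6 = 2, so a[75] = a[3] = 8.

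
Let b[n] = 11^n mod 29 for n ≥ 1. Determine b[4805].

3

b[1] = 11, b[2] = 5, b[3] = 26, b[4] = 25, b[5] = 14, b[6] = 9, b[7] = 12, b[8] = 16, b[9] = 2, b[10] = 22, b[11] = 10, b[12] = 23, b[13] = 21, b[14] = 28, b[15] = 18, b[16] = 24, b[17] = 3, b[18] = 4, b[19] = 15, b[20] = 20, b[21] = 17, b[22] = 13, b[23] = 27, b[24] = 7, b[25] = 19, b[26] = 6, b[27] = 8, b[28] = 1, b[29] = 11.
Since b[29] = b[1] = 11, the sequence is periodic with period 28.
(4805 - 1) mod 28 = 16, so b[4805] = b[17] = 3.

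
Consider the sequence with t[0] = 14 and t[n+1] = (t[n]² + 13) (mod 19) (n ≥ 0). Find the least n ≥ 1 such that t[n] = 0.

1

t[0] = 14; t[1] = 0; t[2] = 13; t[3] = 11; t[4] = 1; t[5] = 14.
The sequence repeats with period 5.
The value 0 first appears (with n ≥ 1) at t[1].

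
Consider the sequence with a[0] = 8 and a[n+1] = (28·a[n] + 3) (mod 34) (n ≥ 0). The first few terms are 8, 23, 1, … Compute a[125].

Computing terms: a[0] = 8; a[1] = 23; a[2] = 1; a[3] = 31; a[4] = 21; a[5] = 13; a[6] = 27; a[7] = 11; a[8] = 5; a[9] = 7; a[10] = 29; a[11] = 33; a[12] = 9; a[13] = 17; a[14] = 3; a[15] = 19; a[16] = 25; a[17] = 23.
Since a[17] = a[1] = 23, the sequence is eventually periodic: after a pre-period of length 1 it cycles with period 16.
For n ≥ 1, a[n] depends only on (n - 1) mod 16. (125 - 1) mod 16 = 12, so a[125] = a[13] = 17.

17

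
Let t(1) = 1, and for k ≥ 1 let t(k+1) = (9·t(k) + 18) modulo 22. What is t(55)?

3

Listing terms: t(1) = 1, t(2) = 5, t(3) = 19, t(4) = 13, t(5) = 3, t(6) = 1.
The sequence repeats with period 5.
(55 - 1) mod 5 = 4, so t(55) = t(5) = 3.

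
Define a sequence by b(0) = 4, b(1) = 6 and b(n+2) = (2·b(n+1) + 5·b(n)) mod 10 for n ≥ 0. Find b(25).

6

We have b(0) = 4,  b(1) = 6,  b(2) = 2,  b(3) = 4,  b(4) = 8,  b(5) = 6,  b(6) = 2.
Since (b(5), b(6)) = (b(1), b(2)) = (6, 2) (two consecutive terms determine the rest), the sequence is eventually periodic: after a pre-period of length 1 it cycles with period 4.
For n ≥ 1, b(n) depends only on (n - 1) mod 4. (25 - 1) mod 4 = 0, so b(25) = b(1) = 6.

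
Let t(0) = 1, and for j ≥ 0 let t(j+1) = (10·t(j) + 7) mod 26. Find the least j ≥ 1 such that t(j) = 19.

4

We have t(0) = 1, t(1) = 17, t(2) = 21, t(3) = 9, t(4) = 19, t(5) = 15, t(6) = 1.
Since t(6) = t(0) = 1, the sequence is periodic with period 6.
The value 19 first appears (with j ≥ 1) at t(4).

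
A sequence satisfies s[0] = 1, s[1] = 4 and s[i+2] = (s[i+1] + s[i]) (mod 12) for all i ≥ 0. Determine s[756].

5

Computing terms: s[0] = 1; s[1] = 4; s[2] = 5; s[3] = 9; s[4] = 2; s[5] = 11; s[6] = 1; s[7] = 0; s[8] = 1; s[9] = 1; s[10] = 2; s[11] = 3; s[12] = 5; s[13] = 8; s[14] = 1; s[15] = 9; s[16] = 10; s[17] = 7; s[18] = 5; s[19] = 0; s[20] = 5; s[21] = 5; s[22] = 10; s[23] = 3; s[24] = 1; s[25] = 4.
The sequence repeats with period 24.
(756 - 0) mod 24 = 12, so s[756] = s[12] = 5.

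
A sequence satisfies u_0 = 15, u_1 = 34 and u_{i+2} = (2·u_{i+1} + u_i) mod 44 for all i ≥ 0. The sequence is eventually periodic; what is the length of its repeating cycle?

24

u_0 = 15; u_1 = 34; u_2 = 39; u_3 = 24; u_4 = 43; u_5 = 22; u_6 = 43; u_7 = 20; u_8 = 39; u_9 = 10; u_{10} = 15; u_{11} = 40; u_{12} = 7; u_{13} = 10; u_{14} = 27; u_{15} = 20; u_{16} = 23; u_{17} = 22; u_{18} = 23; u_{19} = 24; u_{20} = 27; u_{21} = 34; u_{22} = 7; u_{23} = 4; u_{24} = 15; u_{25} = 34.
Since (u_{24}, u_{25}) = (u_0, u_1) = (15, 34) (two consecutive terms determine the rest), the sequence is periodic with period 24.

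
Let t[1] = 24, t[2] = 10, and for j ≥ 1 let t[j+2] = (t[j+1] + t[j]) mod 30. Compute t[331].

t[1] = 24, t[2] = 10, t[3] = 4, t[4] = 14, t[5] = 18, t[6] = 2, t[7] = 20, t[8] = 22, t[9] = 12, t[10] = 4, t[11] = 16, t[12] = 20, t[13] = 6, t[14] = 26, t[15] = 2, t[16] = 28, t[17] = 0, t[18] = 28, t[19] = 28, t[20] = 26, t[21] = 24, t[22] = 20, t[23] = 14, t[24] = 4, t[25] = 18, t[26] = 22, t[27] = 10, t[28] = 2, t[29] = 12, t[30] = 14, t[31] = 26, t[32] = 10, t[33] = 6, t[34] = 16, t[35] = 22, t[36] = 8, t[37] = 0, t[38] = 8, t[39] = 8, t[40] = 16, t[41] = 24, t[42] = 10.
Since (t[41], t[42]) = (t[1], t[2]) = (24, 10) (two consecutive terms determine the rest), the sequence is periodic with period 40.
So t[331] = t[1 + ((331-1) mod 40)] = t[11] = 16.

16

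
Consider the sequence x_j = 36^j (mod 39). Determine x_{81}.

We have x_0 = 1, x_1 = 36, x_2 = 9, x_3 = 12, x_4 = 3, x_5 = 30, x_6 = 27, x_7 = 36.
Since x_7 = x_1 = 36, the sequence is eventually periodic: after a pre-period of length 1 it cycles with period 6.
For j ≥ 1, x_j depends only on (j - 1) mod 6. (81 - 1) mod 6 = 2, so x_{81} = x_3 = 12.

12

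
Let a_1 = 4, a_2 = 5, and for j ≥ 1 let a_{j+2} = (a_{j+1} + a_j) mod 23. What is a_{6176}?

We have a_1 = 4; a_2 = 5; a_3 = 9; a_4 = 14; a_5 = 0; a_6 = 14; a_7 = 14; a_8 = 5; a_9 = 19; a_{10} = 1; a_{11} = 20; a_{12} = 21; a_{13} = 18; a_{14} = 16; a_{15} = 11; a_{16} = 4; a_{17} = 15; a_{18} = 19; a_{19} = 11; a_{20} = 7; a_{21} = 18; a_{22} = 2; a_{23} = 20; a_{24} = 22; a_{25} = 19; a_{26} = 18; a_{27} = 14; a_{28} = 9; a_{29} = 0; a_{30} = 9; a_{31} = 9; a_{32} = 18; a_{33} = 4; a_{34} = 22; a_{35} = 3; a_{36} = 2; a_{37} = 5; a_{38} = 7; a_{39} = 12; a_{40} = 19; a_{41} = 8; a_{42} = 4; a_{43} = 12; a_{44} = 16; a_{45} = 5; a_{46} = 21; a_{47} = 3; a_{48} = 1; a_{49} = 4; a_{50} = 5.
Since (a_{49}, a_{50}) = (a_1, a_2) = (4, 5) (two consecutive terms determine the rest), the sequence is periodic with period 48.
So a_{6176} = a_{1 + ((6176-1) mod 48)} = a_{32} = 18.

18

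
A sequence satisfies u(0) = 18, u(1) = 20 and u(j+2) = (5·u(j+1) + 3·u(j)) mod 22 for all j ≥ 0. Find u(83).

u(0) = 18; u(1) = 20; u(2) = 0; u(3) = 16; u(4) = 14; u(5) = 8; u(6) = 16; u(7) = 16; u(8) = 18; u(9) = 6; u(10) = 18; u(11) = 20.
The sequence repeats with period 10.
(83 - 0) mod 10 = 3, so u(83) = u(3) = 16.

16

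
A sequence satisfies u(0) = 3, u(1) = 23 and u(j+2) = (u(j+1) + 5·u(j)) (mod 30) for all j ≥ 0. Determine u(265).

23

Listing terms: u(0) = 3, u(1) = 23, u(2) = 8, u(3) = 3, u(4) = 13, u(5) = 28, u(6) = 3, u(7) = 23.
Since (u(6), u(7)) = (u(0), u(1)) = (3, 23) (two consecutive terms determine the rest), the sequence is periodic with period 6.
(265 - 0) mod 6 = 1, so u(265) = u(1) = 23.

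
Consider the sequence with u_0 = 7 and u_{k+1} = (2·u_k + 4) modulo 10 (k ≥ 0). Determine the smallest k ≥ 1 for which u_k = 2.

4

u_0 = 7,  u_1 = 8,  u_2 = 0,  u_3 = 4,  u_4 = 2,  u_5 = 8.
Since u_5 = u_1 = 8, the sequence is eventually periodic: after a pre-period of length 1 it cycles with period 4.
The value 2 first appears (with k ≥ 1) at u_4.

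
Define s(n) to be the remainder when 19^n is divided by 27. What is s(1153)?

We have s(1) = 19, s(2) = 10, s(3) = 1, s(4) = 19.
Since s(4) = s(1) = 19, the sequence is periodic with period 3.
(1153 - 1) mod 3 = 0, so s(1153) = s(1) = 19.

19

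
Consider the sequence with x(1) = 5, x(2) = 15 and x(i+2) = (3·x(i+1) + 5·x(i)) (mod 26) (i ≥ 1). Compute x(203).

1

We have x(1) = 5,  x(2) = 15,  x(3) = 18,  x(4) = 25,  x(5) = 9,  x(6) = 22,  x(7) = 7,  x(8) = 1,  x(9) = 12,  x(10) = 15,  x(11) = 1,  x(12) = 0,  x(13) = 5,  x(14) = 15.
Since (x(13), x(14)) = (x(1), x(2)) = (5, 15) (two consecutive terms determine the rest), the sequence is periodic with period 12.
So x(203) = x(1 + ((203-1) mod 12)) = x(11) = 1.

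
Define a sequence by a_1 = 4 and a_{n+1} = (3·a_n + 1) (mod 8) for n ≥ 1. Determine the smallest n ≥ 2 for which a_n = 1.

4

a_1 = 4, a_2 = 5, a_3 = 0, a_4 = 1, a_5 = 4.
The sequence repeats with period 4.
The value 1 first appears (with n ≥ 2) at a_4.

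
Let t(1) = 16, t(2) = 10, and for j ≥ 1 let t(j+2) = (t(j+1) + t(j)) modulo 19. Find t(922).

Computing terms: t(1) = 16, t(2) = 10, t(3) = 7, t(4) = 17, t(5) = 5, t(6) = 3, t(7) = 8, t(8) = 11, t(9) = 0, t(10) = 11, t(11) = 11, t(12) = 3, t(13) = 14, t(14) = 17, t(15) = 12, t(16) = 10, t(17) = 3, t(18) = 13, t(19) = 16, t(20) = 10.
The sequence repeats with period 18.
So t(922) = t(1 + ((922-1) mod 18)) = t(4) = 17.

17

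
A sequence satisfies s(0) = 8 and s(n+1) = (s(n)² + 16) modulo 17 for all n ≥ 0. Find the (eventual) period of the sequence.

4

Listing terms: s(0) = 8; s(1) = 12; s(2) = 7; s(3) = 14; s(4) = 8.
Since s(4) = s(0) = 8, the sequence is periodic with period 4.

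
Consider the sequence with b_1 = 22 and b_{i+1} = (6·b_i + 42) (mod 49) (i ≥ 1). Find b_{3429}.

Listing terms: b_1 = 22; b_2 = 27; b_3 = 8; b_4 = 41; b_5 = 43; b_6 = 6; b_7 = 29; b_8 = 20; b_9 = 15; b_{10} = 34; b_{11} = 1; b_{12} = 48; b_{13} = 36; b_{14} = 13; b_{15} = 22.
The sequence repeats with period 14.
So b_{3429} = b_{1 + ((3429-1) mod 14)} = b_{13} = 36.

36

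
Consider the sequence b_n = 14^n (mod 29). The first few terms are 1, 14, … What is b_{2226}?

28

Listing terms: b_0 = 1,  b_1 = 14,  b_2 = 22,  b_3 = 18,  b_4 = 20,  b_5 = 19,  b_6 = 5,  b_7 = 12,  b_8 = 23,  b_9 = 3,  b_{10} = 13,  b_{11} = 8,  b_{12} = 25,  b_{13} = 2,  b_{14} = 28,  b_{15} = 15,  b_{16} = 7,  b_{17} = 11,  b_{18} = 9,  b_{19} = 10,  b_{20} = 24,  b_{21} = 17,  b_{22} = 6,  b_{23} = 26,  b_{24} = 16,  b_{25} = 21,  b_{26} = 4,  b_{27} = 27,  b_{28} = 1.
Since b_{28} = b_0 = 1, the sequence is periodic with period 28.
(2226 - 0) mod 28 = 14, so b_{2226} = b_{14} = 28.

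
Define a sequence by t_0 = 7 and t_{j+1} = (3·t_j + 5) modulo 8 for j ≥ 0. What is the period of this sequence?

We have t_0 = 7, t_1 = 2, t_2 = 3, t_3 = 6, t_4 = 7.
The sequence repeats with period 4.

4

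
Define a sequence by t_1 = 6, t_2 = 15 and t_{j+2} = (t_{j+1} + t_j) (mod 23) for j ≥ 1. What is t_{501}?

Listing terms: t_1 = 6,  t_2 = 15,  t_3 = 21,  t_4 = 13,  t_5 = 11,  t_6 = 1,  t_7 = 12,  t_8 = 13,  t_9 = 2,  t_{10} = 15,  t_{11} = 17,  t_{12} = 9,  t_{13} = 3,  t_{14} = 12,  t_{15} = 15,  t_{16} = 4,  t_{17} = 19,  t_{18} = 0,  t_{19} = 19,  t_{20} = 19,  t_{21} = 15,  t_{22} = 11,  t_{23} = 3,  t_{24} = 14,  t_{25} = 17,  t_{26} = 8,  t_{27} = 2,  t_{28} = 10,  t_{29} = 12,  t_{30} = 22,  t_{31} = 11,  t_{32} = 10,  t_{33} = 21,  t_{34} = 8,  t_{35} = 6,  t_{36} = 14,  t_{37} = 20,  t_{38} = 11,  t_{39} = 8,  t_{40} = 19,  t_{41} = 4,  t_{42} = 0,  t_{43} = 4,  t_{44} = 4,  t_{45} = 8,  t_{46} = 12,  t_{47} = 20,  t_{48} = 9,  t_{49} = 6,  t_{50} = 15.
Since (t_{49}, t_{50}) = (t_1, t_2) = (6, 15) (two consecutive terms determine the rest), the sequence is periodic with period 48.
So t_{501} = t_{1 + ((501-1) mod 48)} = t_{21} = 15.

15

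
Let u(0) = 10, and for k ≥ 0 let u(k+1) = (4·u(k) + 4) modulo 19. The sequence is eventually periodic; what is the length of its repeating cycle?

Computing terms: u(0) = 10,  u(1) = 6,  u(2) = 9,  u(3) = 2,  u(4) = 12,  u(5) = 14,  u(6) = 3,  u(7) = 16,  u(8) = 11,  u(9) = 10.
Since u(9) = u(0) = 10, the sequence is periodic with period 9.

9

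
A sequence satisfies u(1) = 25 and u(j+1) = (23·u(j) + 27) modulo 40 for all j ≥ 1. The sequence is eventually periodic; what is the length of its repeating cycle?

u(1) = 25, u(2) = 2, u(3) = 33, u(4) = 26, u(5) = 25.
Since u(5) = u(1) = 25, the sequence is periodic with period 4.

4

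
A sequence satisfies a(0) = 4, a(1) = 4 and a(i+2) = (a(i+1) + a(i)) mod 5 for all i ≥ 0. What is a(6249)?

0

We have a(0) = 4; a(1) = 4; a(2) = 3; a(3) = 2; a(4) = 0; a(5) = 2; a(6) = 2; a(7) = 4; a(8) = 1; a(9) = 0; a(10) = 1; a(11) = 1; a(12) = 2; a(13) = 3; a(14) = 0; a(15) = 3; a(16) = 3; a(17) = 1; a(18) = 4; a(19) = 0; a(20) = 4; a(21) = 4.
The sequence repeats with period 20.
(6249 - 0) mod 20 = 9, so a(6249) = a(9) = 0.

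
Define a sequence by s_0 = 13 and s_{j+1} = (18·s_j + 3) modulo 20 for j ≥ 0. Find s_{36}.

13

s_0 = 13; s_1 = 17; s_2 = 9; s_3 = 5; s_4 = 13.
The sequence repeats with period 4.
So s_{36} = s_{0 + ((36-0) mod 4)} = s_0 = 13.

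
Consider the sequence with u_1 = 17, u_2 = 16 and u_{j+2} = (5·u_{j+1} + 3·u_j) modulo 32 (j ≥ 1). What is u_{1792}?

u_1 = 17,  u_2 = 16,  u_3 = 3,  u_4 = 31,  u_5 = 4,  u_6 = 17,  u_7 = 1,  u_8 = 24,  u_9 = 27,  u_{10} = 15,  u_{11} = 28,  u_{12} = 25,  u_{13} = 17,  u_{14} = 0,  u_{15} = 19,  u_{16} = 31,  u_{17} = 20,  u_{18} = 1,  u_{19} = 1,  u_{20} = 8,  u_{21} = 11,  u_{22} = 15,  u_{23} = 12,  u_{24} = 9,  u_{25} = 17,  u_{26} = 16.
The sequence repeats with period 24.
So u_{1792} = u_{1 + ((1792-1) mod 24)} = u_{16} = 31.

31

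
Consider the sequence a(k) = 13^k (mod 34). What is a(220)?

We have a(0) = 1,  a(1) = 13,  a(2) = 33,  a(3) = 21,  a(4) = 1.
Since a(4) = a(0) = 1, the sequence is periodic with period 4.
(220 - 0) mod 4 = 0, so a(220) = a(0) = 1.

1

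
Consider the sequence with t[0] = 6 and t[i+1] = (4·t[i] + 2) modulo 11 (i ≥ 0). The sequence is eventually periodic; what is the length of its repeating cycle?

5

Computing terms: t[0] = 6,  t[1] = 4,  t[2] = 7,  t[3] = 8,  t[4] = 1,  t[5] = 6.
The sequence repeats with period 5.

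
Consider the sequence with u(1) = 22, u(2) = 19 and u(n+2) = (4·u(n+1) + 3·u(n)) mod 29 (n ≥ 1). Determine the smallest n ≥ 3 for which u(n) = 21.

u(1) = 22,  u(2) = 19,  u(3) = 26,  u(4) = 16,  u(5) = 26,  u(6) = 7,  u(7) = 19,  u(8) = 10,  u(9) = 10,  u(10) = 12,  u(11) = 20,  u(12) = 0,  u(13) = 2,  u(14) = 8,  u(15) = 9,  u(16) = 2,  u(17) = 6,  u(18) = 1,  u(19) = 22,  u(20) = 4,  u(21) = 24,  u(22) = 21,  u(23) = 11,  u(24) = 20,  u(25) = 26,  u(26) = 19,  u(27) = 9,  u(28) = 6,  u(29) = 22,  u(30) = 19.
The sequence repeats with period 28.
The value 21 first appears (with n ≥ 3) at u(22).

22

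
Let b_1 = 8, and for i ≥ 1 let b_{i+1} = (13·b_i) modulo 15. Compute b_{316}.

11

Computing terms: b_1 = 8; b_2 = 14; b_3 = 2; b_4 = 11; b_5 = 8.
The sequence repeats with period 4.
So b_{316} = b_{1 + ((316-1) mod 4)} = b_4 = 11.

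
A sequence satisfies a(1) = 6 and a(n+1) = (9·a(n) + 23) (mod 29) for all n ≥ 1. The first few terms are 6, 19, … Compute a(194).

22

a(1) = 6,  a(2) = 19,  a(3) = 20,  a(4) = 0,  a(5) = 23,  a(6) = 27,  a(7) = 5,  a(8) = 10,  a(9) = 26,  a(10) = 25,  a(11) = 16,  a(12) = 22,  a(13) = 18,  a(14) = 11,  a(15) = 6.
Since a(15) = a(1) = 6, the sequence is periodic with period 14.
So a(194) = a(1 + ((194-1) mod 14)) = a(12) = 22.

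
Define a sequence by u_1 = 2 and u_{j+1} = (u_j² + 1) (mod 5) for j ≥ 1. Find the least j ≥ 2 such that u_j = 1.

3

We have u_1 = 2,  u_2 = 0,  u_3 = 1,  u_4 = 2.
Since u_4 = u_1 = 2, the sequence is periodic with period 3.
The value 1 first appears (with j ≥ 2) at u_3.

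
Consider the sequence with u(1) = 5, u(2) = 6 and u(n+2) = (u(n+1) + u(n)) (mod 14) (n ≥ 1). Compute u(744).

u(1) = 5; u(2) = 6; u(3) = 11; u(4) = 3; u(5) = 0; u(6) = 3; u(7) = 3; u(8) = 6; u(9) = 9; u(10) = 1; u(11) = 10; u(12) = 11; u(13) = 7; u(14) = 4; u(15) = 11; u(16) = 1; u(17) = 12; u(18) = 13; u(19) = 11; u(20) = 10; u(21) = 7; u(22) = 3; u(23) = 10; u(24) = 13; u(25) = 9; u(26) = 8; u(27) = 3; u(28) = 11; u(29) = 0; u(30) = 11; u(31) = 11; u(32) = 8; u(33) = 5; u(34) = 13; u(35) = 4; u(36) = 3; u(37) = 7; u(38) = 10; u(39) = 3; u(40) = 13; u(41) = 2; u(42) = 1; u(43) = 3; u(44) = 4; u(45) = 7; u(46) = 11; u(47) = 4; u(48) = 1; u(49) = 5; u(50) = 6.
The sequence repeats with period 48.
So u(744) = u(1 + ((744-1) mod 48)) = u(24) = 13.

13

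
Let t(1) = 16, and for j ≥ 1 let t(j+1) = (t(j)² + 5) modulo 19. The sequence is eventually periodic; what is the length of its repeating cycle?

t(1) = 16; t(2) = 14; t(3) = 11; t(4) = 12; t(5) = 16.
The sequence repeats with period 4.

4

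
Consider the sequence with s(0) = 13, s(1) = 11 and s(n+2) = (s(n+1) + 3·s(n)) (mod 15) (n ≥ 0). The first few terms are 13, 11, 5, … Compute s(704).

Computing terms: s(0) = 13; s(1) = 11; s(2) = 5; s(3) = 8; s(4) = 8; s(5) = 2; s(6) = 11; s(7) = 2; s(8) = 5; s(9) = 11; s(10) = 11; s(11) = 14; s(12) = 2; s(13) = 14; s(14) = 5; s(15) = 2; s(16) = 2; s(17) = 8; s(18) = 14; s(19) = 8; s(20) = 5; s(21) = 14; s(22) = 14; s(23) = 11; s(24) = 8; s(25) = 11; s(26) = 5.
Since (s(25), s(26)) = (s(1), s(2)) = (11, 5) (two consecutive terms determine the rest), the sequence is eventually periodic: after a pre-period of length 1 it cycles with period 24.
For n ≥ 1, s(n) depends only on (n - 1) mod 24. (704 - 1) mod 24 = 7, so s(704) = s(8) = 5.

5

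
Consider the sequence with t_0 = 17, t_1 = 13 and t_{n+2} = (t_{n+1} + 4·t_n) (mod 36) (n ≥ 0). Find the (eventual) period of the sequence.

24

Listing terms: t_0 = 17; t_1 = 13; t_2 = 9; t_3 = 25; t_4 = 25; t_5 = 17; t_6 = 9; t_7 = 5; t_8 = 5; t_9 = 25; t_{10} = 9; t_{11} = 1; t_{12} = 1; t_{13} = 5; t_{14} = 9; t_{15} = 29; t_{16} = 29; t_{17} = 1; t_{18} = 9; t_{19} = 13; t_{20} = 13; t_{21} = 29; t_{22} = 9; t_{23} = 17; t_{24} = 17; t_{25} = 13.
Since (t_{24}, t_{25}) = (t_0, t_1) = (17, 13) (two consecutive terms determine the rest), the sequence is periodic with period 24.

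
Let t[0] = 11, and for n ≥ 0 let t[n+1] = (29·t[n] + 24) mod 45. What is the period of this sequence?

Listing terms: t[0] = 11, t[1] = 28, t[2] = 26, t[3] = 13, t[4] = 41, t[5] = 43, t[6] = 11.
The sequence repeats with period 6.

6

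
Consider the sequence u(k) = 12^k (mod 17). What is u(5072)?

1

u(0) = 1, u(1) = 12, u(2) = 8, u(3) = 11, u(4) = 13, u(5) = 3, u(6) = 2, u(7) = 7, u(8) = 16, u(9) = 5, u(10) = 9, u(11) = 6, u(12) = 4, u(13) = 14, u(14) = 15, u(15) = 10, u(16) = 1.
Since u(16) = u(0) = 1, the sequence is periodic with period 16.
(5072 - 0) mod 16 = 0, so u(5072) = u(0) = 1.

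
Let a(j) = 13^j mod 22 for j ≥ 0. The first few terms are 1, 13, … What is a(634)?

a(0) = 1,  a(1) = 13,  a(2) = 15,  a(3) = 19,  a(4) = 5,  a(5) = 21,  a(6) = 9,  a(7) = 7,  a(8) = 3,  a(9) = 17,  a(10) = 1.
Since a(10) = a(0) = 1, the sequence is periodic with period 10.
So a(634) = a(0 + ((634-0) mod 10)) = a(4) = 5.

5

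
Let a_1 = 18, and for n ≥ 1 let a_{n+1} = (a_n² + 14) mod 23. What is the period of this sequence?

We have a_1 = 18; a_2 = 16; a_3 = 17; a_4 = 4; a_5 = 7; a_6 = 17.
Since a_6 = a_3 = 17, the sequence is eventually periodic: after a pre-period of length 2 it cycles with period 3.

3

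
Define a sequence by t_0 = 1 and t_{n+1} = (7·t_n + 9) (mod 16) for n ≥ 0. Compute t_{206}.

We have t_0 = 1,  t_1 = 0,  t_2 = 9,  t_3 = 8,  t_4 = 1.
The sequence repeats with period 4.
So t_{206} = t_{0 + ((206-0) mod 4)} = t_2 = 9.

9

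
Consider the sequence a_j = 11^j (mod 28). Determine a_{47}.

23

Computing terms: a_1 = 11,  a_2 = 9,  a_3 = 15,  a_4 = 25,  a_5 = 23,  a_6 = 1,  a_7 = 11.
Since a_7 = a_1 = 11, the sequence is periodic with period 6.
(47 - 1) mod 6 = 4, so a_{47} = a_5 = 23.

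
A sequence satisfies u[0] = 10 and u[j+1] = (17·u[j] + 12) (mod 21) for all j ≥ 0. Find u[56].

Listing terms: u[0] = 10,  u[1] = 14,  u[2] = 19,  u[3] = 20,  u[4] = 16,  u[5] = 11,  u[6] = 10.
The sequence repeats with period 6.
(56 - 0) mod 6 = 2, so u[56] = u[2] = 19.

19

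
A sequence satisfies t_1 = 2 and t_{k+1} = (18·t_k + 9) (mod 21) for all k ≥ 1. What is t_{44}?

Computing terms: t_1 = 2; t_2 = 3; t_3 = 0; t_4 = 9; t_5 = 3.
Since t_5 = t_2 = 3, the sequence is eventually periodic: after a pre-period of length 1 it cycles with period 3.
For k ≥ 2, t_k depends only on (k - 2) mod 3. (44 - 2) mod 3 = 0, so t_{44} = t_2 = 3.

3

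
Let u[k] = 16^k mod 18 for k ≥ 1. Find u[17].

4

Listing terms: u[1] = 16; u[2] = 4; u[3] = 10; u[4] = 16.
Since u[4] = u[1] = 16, the sequence is periodic with period 3.
So u[17] = u[1 + ((17-1) mod 3)] = u[2] = 4.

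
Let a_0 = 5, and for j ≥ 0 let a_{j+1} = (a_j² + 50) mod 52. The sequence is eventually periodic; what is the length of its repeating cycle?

3

Computing terms: a_0 = 5,  a_1 = 23,  a_2 = 7,  a_3 = 47,  a_4 = 23.
Since a_4 = a_1 = 23, the sequence is eventually periodic: after a pre-period of length 1 it cycles with period 3.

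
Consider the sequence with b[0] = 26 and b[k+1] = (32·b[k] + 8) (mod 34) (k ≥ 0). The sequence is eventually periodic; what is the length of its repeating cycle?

8

We have b[0] = 26; b[1] = 24; b[2] = 28; b[3] = 20; b[4] = 2; b[5] = 4; b[6] = 0; b[7] = 8; b[8] = 26.
The sequence repeats with period 8.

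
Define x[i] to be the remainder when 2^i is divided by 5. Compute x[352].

1

Listing terms: x[1] = 2; x[2] = 4; x[3] = 3; x[4] = 1; x[5] = 2.
Since x[5] = x[1] = 2, the sequence is periodic with period 4.
So x[352] = x[1 + ((352-1) mod 4)] = x[4] = 1.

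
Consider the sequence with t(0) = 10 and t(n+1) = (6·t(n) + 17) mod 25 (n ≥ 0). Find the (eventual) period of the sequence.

25

We have t(0) = 10; t(1) = 2; t(2) = 4; t(3) = 16; t(4) = 13; t(5) = 20; t(6) = 12; t(7) = 14; t(8) = 1; t(9) = 23; t(10) = 5; t(11) = 22; t(12) = 24; t(13) = 11; t(14) = 8; t(15) = 15; t(16) = 7; t(17) = 9; t(18) = 21; t(19) = 18; t(20) = 0; t(21) = 17; t(22) = 19; t(23) = 6; t(24) = 3; t(25) = 10.
Since t(25) = t(0) = 10, the sequence is periodic with period 25.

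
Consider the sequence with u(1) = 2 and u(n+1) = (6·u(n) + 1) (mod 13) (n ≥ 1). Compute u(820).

Listing terms: u(1) = 2, u(2) = 0, u(3) = 1, u(4) = 7, u(5) = 4, u(6) = 12, u(7) = 8, u(8) = 10, u(9) = 9, u(10) = 3, u(11) = 6, u(12) = 11, u(13) = 2.
The sequence repeats with period 12.
(820 - 1) mod 12 = 3, so u(820) = u(4) = 7.

7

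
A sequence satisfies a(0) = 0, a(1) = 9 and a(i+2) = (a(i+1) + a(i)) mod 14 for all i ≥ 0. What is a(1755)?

10

We have a(0) = 0, a(1) = 9, a(2) = 9, a(3) = 4, a(4) = 13, a(5) = 3, a(6) = 2, a(7) = 5, a(8) = 7, a(9) = 12, a(10) = 5, a(11) = 3, a(12) = 8, a(13) = 11, a(14) = 5, a(15) = 2, a(16) = 7, a(17) = 9, a(18) = 2, a(19) = 11, a(20) = 13, a(21) = 10, a(22) = 9, a(23) = 5, a(24) = 0, a(25) = 5, a(26) = 5, a(27) = 10, a(28) = 1, a(29) = 11, a(30) = 12, a(31) = 9, a(32) = 7, a(33) = 2, a(34) = 9, a(35) = 11, a(36) = 6, a(37) = 3, a(38) = 9, a(39) = 12, a(40) = 7, a(41) = 5, a(42) = 12, a(43) = 3, a(44) = 1, a(45) = 4, a(46) = 5, a(47) = 9, a(48) = 0, a(49) = 9.
The sequence repeats with period 48.
So a(1755) = a(0 + ((1755-0) mod 48)) = a(27) = 10.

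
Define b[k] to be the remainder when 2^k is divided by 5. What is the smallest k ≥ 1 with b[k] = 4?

b[0] = 1,  b[1] = 2,  b[2] = 4,  b[3] = 3,  b[4] = 1.
Since b[4] = b[0] = 1, the sequence is periodic with period 4.
The value 4 first appears (with k ≥ 1) at b[2].

2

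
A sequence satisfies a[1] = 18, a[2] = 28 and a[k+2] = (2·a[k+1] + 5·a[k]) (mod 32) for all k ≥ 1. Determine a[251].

Computing terms: a[1] = 18,  a[2] = 28,  a[3] = 18,  a[4] = 16,  a[5] = 26,  a[6] = 4,  a[7] = 10,  a[8] = 8,  a[9] = 2,  a[10] = 12,  a[11] = 2,  a[12] = 0,  a[13] = 10,  a[14] = 20,  a[15] = 26,  a[16] = 24,  a[17] = 18,  a[18] = 28.
Since (a[17], a[18]) = (a[1], a[2]) = (18, 28) (two consecutive terms determine the rest), the sequence is periodic with period 16.
So a[251] = a[1 + ((251-1) mod 16)] = a[11] = 2.

2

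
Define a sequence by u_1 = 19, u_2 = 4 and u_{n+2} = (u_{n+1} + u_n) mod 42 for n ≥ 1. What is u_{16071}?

1

We have u_1 = 19; u_2 = 4; u_3 = 23; u_4 = 27; u_5 = 8; u_6 = 35; u_7 = 1; u_8 = 36; u_9 = 37; u_{10} = 31; u_{11} = 26; u_{12} = 15; u_{13} = 41; u_{14} = 14; u_{15} = 13; u_{16} = 27; u_{17} = 40; u_{18} = 25; u_{19} = 23; u_{20} = 6; u_{21} = 29; u_{22} = 35; u_{23} = 22; u_{24} = 15; u_{25} = 37; u_{26} = 10; u_{27} = 5; u_{28} = 15; u_{29} = 20; u_{30} = 35; u_{31} = 13; u_{32} = 6; u_{33} = 19; u_{34} = 25; u_{35} = 2; u_{36} = 27; u_{37} = 29; u_{38} = 14; u_{39} = 1; u_{40} = 15; u_{41} = 16; u_{42} = 31; u_{43} = 5; u_{44} = 36; u_{45} = 41; u_{46} = 35; u_{47} = 34; u_{48} = 27; u_{49} = 19; u_{50} = 4.
Since (u_{49}, u_{50}) = (u_1, u_2) = (19, 4) (two consecutive terms determine the rest), the sequence is periodic with period 48.
So u_{16071} = u_{1 + ((16071-1) mod 48)} = u_{39} = 1.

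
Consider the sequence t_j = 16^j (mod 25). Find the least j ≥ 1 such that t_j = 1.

5

t_0 = 1, t_1 = 16, t_2 = 6, t_3 = 21, t_4 = 11, t_5 = 1.
The sequence repeats with period 5.
The value 1 next appears (with j ≥ 1) at t_5.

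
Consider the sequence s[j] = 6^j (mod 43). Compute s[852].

We have s[0] = 1,  s[1] = 6,  s[2] = 36,  s[3] = 1.
The sequence repeats with period 3.
(852 - 0) mod 3 = 0, so s[852] = s[0] = 1.

1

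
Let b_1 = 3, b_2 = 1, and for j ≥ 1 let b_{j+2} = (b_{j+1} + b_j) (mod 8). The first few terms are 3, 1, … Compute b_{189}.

4

Computing terms: b_1 = 3, b_2 = 1, b_3 = 4, b_4 = 5, b_5 = 1, b_6 = 6, b_7 = 7, b_8 = 5, b_9 = 4, b_{10} = 1, b_{11} = 5, b_{12} = 6, b_{13} = 3, b_{14} = 1.
The sequence repeats with period 12.
(189 - 1) mod 12 = 8, so b_{189} = b_9 = 4.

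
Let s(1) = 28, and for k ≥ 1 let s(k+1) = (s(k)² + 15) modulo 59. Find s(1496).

Computing terms: s(1) = 28,  s(2) = 32,  s(3) = 36,  s(4) = 13,  s(5) = 7,  s(6) = 5,  s(7) = 40,  s(8) = 22,  s(9) = 27,  s(10) = 36.
Since s(10) = s(3) = 36, the sequence is eventually periodic: after a pre-period of length 2 it cycles with period 7.
For k ≥ 3, s(k) depends only on (k - 3) mod 7. (1496 - 3) mod 7 = 2, so s(1496) = s(5) = 7.

7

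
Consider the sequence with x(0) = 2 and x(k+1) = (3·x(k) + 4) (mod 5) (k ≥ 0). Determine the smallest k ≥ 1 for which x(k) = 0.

1

x(0) = 2; x(1) = 0; x(2) = 4; x(3) = 1; x(4) = 2.
Since x(4) = x(0) = 2, the sequence is periodic with period 4.
The value 0 first appears (with k ≥ 1) at x(1).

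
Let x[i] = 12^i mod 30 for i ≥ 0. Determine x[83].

x[0] = 1,  x[1] = 12,  x[2] = 24,  x[3] = 18,  x[4] = 6,  x[5] = 12.
Since x[5] = x[1] = 12, the sequence is eventually periodic: after a pre-period of length 1 it cycles with period 4.
For i ≥ 1, x[i] depends only on (i - 1) mod 4. (83 - 1) mod 4 = 2, so x[83] = x[3] = 18.

18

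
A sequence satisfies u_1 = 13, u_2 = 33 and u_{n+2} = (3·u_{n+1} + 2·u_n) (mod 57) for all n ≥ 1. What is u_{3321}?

Computing terms: u_1 = 13,  u_2 = 33,  u_3 = 11,  u_4 = 42,  u_5 = 34,  u_6 = 15,  u_7 = 56,  u_8 = 27,  u_9 = 22,  u_{10} = 6,  u_{11} = 5,  u_{12} = 27,  u_{13} = 34,  u_{14} = 42,  u_{15} = 23,  u_{16} = 39,  u_{17} = 49,  u_{18} = 54,  u_{19} = 32,  u_{20} = 33,  u_{21} = 49,  u_{22} = 42,  u_{23} = 53,  u_{24} = 15,  u_{25} = 37,  u_{26} = 27,  u_{27} = 41,  u_{28} = 6,  u_{29} = 43,  u_{30} = 27,  u_{31} = 53,  u_{32} = 42,  u_{33} = 4,  u_{34} = 39,  u_{35} = 11,  u_{36} = 54,  u_{37} = 13,  u_{38} = 33.
The sequence repeats with period 36.
(3321 - 1) mod 36 = 8, so u_{3321} = u_9 = 22.

22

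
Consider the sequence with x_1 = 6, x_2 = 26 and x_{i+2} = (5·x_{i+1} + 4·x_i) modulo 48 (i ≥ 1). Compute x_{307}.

10

We have x_1 = 6; x_2 = 26; x_3 = 10; x_4 = 10; x_5 = 42; x_6 = 10; x_7 = 26; x_8 = 26; x_9 = 42; x_{10} = 26; x_{11} = 10.
Since (x_{10}, x_{11}) = (x_2, x_3) = (26, 10) (two consecutive terms determine the rest), the sequence is eventually periodic: after a pre-period of length 1 it cycles with period 8.
For i ≥ 2, x_i depends only on (i - 2) mod 8. (307 - 2) mod 8 = 1, so x_{307} = x_3 = 10.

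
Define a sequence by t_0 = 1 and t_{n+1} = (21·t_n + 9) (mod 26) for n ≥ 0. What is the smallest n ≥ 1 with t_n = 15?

t_0 = 1, t_1 = 4, t_2 = 15, t_3 = 12, t_4 = 1.
Since t_4 = t_0 = 1, the sequence is periodic with period 4.
The value 15 first appears (with n ≥ 1) at t_2.

2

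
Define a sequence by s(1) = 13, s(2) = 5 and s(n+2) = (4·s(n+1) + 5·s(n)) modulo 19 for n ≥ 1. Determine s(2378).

5

Listing terms: s(1) = 13,  s(2) = 5,  s(3) = 9,  s(4) = 4,  s(5) = 4,  s(6) = 17,  s(7) = 12,  s(8) = 0,  s(9) = 3,  s(10) = 12,  s(11) = 6,  s(12) = 8,  s(13) = 5,  s(14) = 3,  s(15) = 18,  s(16) = 11,  s(17) = 1,  s(18) = 2,  s(19) = 13,  s(20) = 5.
The sequence repeats with period 18.
(2378 - 1) mod 18 = 1, so s(2378) = s(2) = 5.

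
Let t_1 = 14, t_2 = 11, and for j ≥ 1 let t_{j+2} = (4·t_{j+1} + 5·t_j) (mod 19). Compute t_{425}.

18

Listing terms: t_1 = 14,  t_2 = 11,  t_3 = 0,  t_4 = 17,  t_5 = 11,  t_6 = 15,  t_7 = 1,  t_8 = 3,  t_9 = 17,  t_{10} = 7,  t_{11} = 18,  t_{12} = 12,  t_{13} = 5,  t_{14} = 4,  t_{15} = 3,  t_{16} = 13,  t_{17} = 10,  t_{18} = 10,  t_{19} = 14,  t_{20} = 11.
Since (t_{19}, t_{20}) = (t_1, t_2) = (14, 11) (two consecutive terms determine the rest), the sequence is periodic with period 18.
So t_{425} = t_{1 + ((425-1) mod 18)} = t_{11} = 18.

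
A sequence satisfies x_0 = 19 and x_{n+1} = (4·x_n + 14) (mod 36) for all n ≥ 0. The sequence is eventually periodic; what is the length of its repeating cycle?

9

x_0 = 19,  x_1 = 18,  x_2 = 14,  x_3 = 34,  x_4 = 6,  x_5 = 2,  x_6 = 22,  x_7 = 30,  x_8 = 26,  x_9 = 10,  x_{10} = 18.
Since x_{10} = x_1 = 18, the sequence is eventually periodic: after a pre-period of length 1 it cycles with period 9.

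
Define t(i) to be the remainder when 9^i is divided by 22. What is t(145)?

We have t(1) = 9, t(2) = 15, t(3) = 3, t(4) = 5, t(5) = 1, t(6) = 9.
Since t(6) = t(1) = 9, the sequence is periodic with period 5.
(145 - 1) mod 5 = 4, so t(145) = t(5) = 1.

1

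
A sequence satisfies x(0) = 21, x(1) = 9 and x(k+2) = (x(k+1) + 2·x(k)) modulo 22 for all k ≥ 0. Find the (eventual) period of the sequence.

10

Listing terms: x(0) = 21; x(1) = 9; x(2) = 7; x(3) = 3; x(4) = 17; x(5) = 1; x(6) = 13; x(7) = 15; x(8) = 19; x(9) = 5; x(10) = 21; x(11) = 9.
The sequence repeats with period 10.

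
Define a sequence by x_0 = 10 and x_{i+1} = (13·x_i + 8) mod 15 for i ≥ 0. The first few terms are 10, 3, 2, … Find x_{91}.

9

Listing terms: x_0 = 10,  x_1 = 3,  x_2 = 2,  x_3 = 4,  x_4 = 0,  x_5 = 8,  x_6 = 7,  x_7 = 9,  x_8 = 5,  x_9 = 13,  x_{10} = 12,  x_{11} = 14,  x_{12} = 10.
Since x_{12} = x_0 = 10, the sequence is periodic with period 12.
So x_{91} = x_{0 + ((91-0) mod 12)} = x_7 = 9.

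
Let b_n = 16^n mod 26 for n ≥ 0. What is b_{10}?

16

b_0 = 1,  b_1 = 16,  b_2 = 22,  b_3 = 14,  b_4 = 16.
Since b_4 = b_1 = 16, the sequence is eventually periodic: after a pre-period of length 1 it cycles with period 3.
For n ≥ 1, b_n depends only on (n - 1) mod 3. (10 - 1) mod 3 = 0, so b_{10} = b_1 = 16.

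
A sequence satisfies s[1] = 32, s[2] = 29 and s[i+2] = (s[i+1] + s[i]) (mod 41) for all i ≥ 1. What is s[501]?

9

s[1] = 32; s[2] = 29; s[3] = 20; s[4] = 8; s[5] = 28; s[6] = 36; s[7] = 23; s[8] = 18; s[9] = 0; s[10] = 18; s[11] = 18; s[12] = 36; s[13] = 13; s[14] = 8; s[15] = 21; s[16] = 29; s[17] = 9; s[18] = 38; s[19] = 6; s[20] = 3; s[21] = 9; s[22] = 12; s[23] = 21; s[24] = 33; s[25] = 13; s[26] = 5; s[27] = 18; s[28] = 23; s[29] = 0; s[30] = 23; s[31] = 23; s[32] = 5; s[33] = 28; s[34] = 33; s[35] = 20; s[36] = 12; s[37] = 32; s[38] = 3; s[39] = 35; s[40] = 38; s[41] = 32; s[42] = 29.
The sequence repeats with period 40.
(501 - 1) mod 40 = 20, so s[501] = s[21] = 9.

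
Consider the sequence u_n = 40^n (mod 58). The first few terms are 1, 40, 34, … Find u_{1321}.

14

Computing terms: u_0 = 1,  u_1 = 40,  u_2 = 34,  u_3 = 26,  u_4 = 54,  u_5 = 14,  u_6 = 38,  u_7 = 12,  u_8 = 16,  u_9 = 2,  u_{10} = 22,  u_{11} = 10,  u_{12} = 52,  u_{13} = 50,  u_{14} = 28,  u_{15} = 18,  u_{16} = 24,  u_{17} = 32,  u_{18} = 4,  u_{19} = 44,  u_{20} = 20,  u_{21} = 46,  u_{22} = 42,  u_{23} = 56,  u_{24} = 36,  u_{25} = 48,  u_{26} = 6,  u_{27} = 8,  u_{28} = 30,  u_{29} = 40.
Since u_{29} = u_1 = 40, the sequence is eventually periodic: after a pre-period of length 1 it cycles with period 28.
For n ≥ 1, u_n depends only on (n - 1) mod 28. (1321 - 1) mod 28 = 4, so u_{1321} = u_5 = 14.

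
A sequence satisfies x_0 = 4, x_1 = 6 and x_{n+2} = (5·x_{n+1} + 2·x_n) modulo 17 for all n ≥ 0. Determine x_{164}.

15

Listing terms: x_0 = 4,  x_1 = 6,  x_2 = 4,  x_3 = 15,  x_4 = 15,  x_5 = 3,  x_6 = 11,  x_7 = 10,  x_8 = 4,  x_9 = 6.
Since (x_8, x_9) = (x_0, x_1) = (4, 6) (two consecutive terms determine the rest), the sequence is periodic with period 8.
So x_{164} = x_{0 + ((164-0) mod 8)} = x_4 = 15.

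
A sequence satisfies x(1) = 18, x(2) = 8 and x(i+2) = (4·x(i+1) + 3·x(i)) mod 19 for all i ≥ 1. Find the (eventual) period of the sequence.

18

We have x(1) = 18,  x(2) = 8,  x(3) = 10,  x(4) = 7,  x(5) = 1,  x(6) = 6,  x(7) = 8,  x(8) = 12,  x(9) = 15,  x(10) = 1,  x(11) = 11,  x(12) = 9,  x(13) = 12,  x(14) = 18,  x(15) = 13,  x(16) = 11,  x(17) = 7,  x(18) = 4,  x(19) = 18,  x(20) = 8.
The sequence repeats with period 18.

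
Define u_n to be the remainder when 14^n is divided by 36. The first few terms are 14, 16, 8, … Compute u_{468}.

Listing terms: u_1 = 14; u_2 = 16; u_3 = 8; u_4 = 4; u_5 = 20; u_6 = 28; u_7 = 32; u_8 = 16.
Since u_8 = u_2 = 16, the sequence is eventually periodic: after a pre-period of length 1 it cycles with period 6.
For n ≥ 2, u_n depends only on (n - 2) mod 6. (468 - 2) mod 6 = 4, so u_{468} = u_6 = 28.

28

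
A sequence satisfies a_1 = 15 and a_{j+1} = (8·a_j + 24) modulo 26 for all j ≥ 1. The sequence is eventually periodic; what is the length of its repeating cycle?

We have a_1 = 15, a_2 = 14, a_3 = 6, a_4 = 20, a_5 = 2, a_6 = 14.
Since a_6 = a_2 = 14, the sequence is eventually periodic: after a pre-period of length 1 it cycles with period 4.

4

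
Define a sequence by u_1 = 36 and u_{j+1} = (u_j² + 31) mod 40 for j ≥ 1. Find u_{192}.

u_1 = 36,  u_2 = 7,  u_3 = 0,  u_4 = 31,  u_5 = 32,  u_6 = 15,  u_7 = 16,  u_8 = 7.
Since u_8 = u_2 = 7, the sequence is eventually periodic: after a pre-period of length 1 it cycles with period 6.
For j ≥ 2, u_j depends only on (j - 2) mod 6. (192 - 2) mod 6 = 4, so u_{192} = u_6 = 15.

15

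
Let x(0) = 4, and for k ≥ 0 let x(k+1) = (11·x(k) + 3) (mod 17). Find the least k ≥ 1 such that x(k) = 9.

Computing terms: x(0) = 4,  x(1) = 13,  x(2) = 10,  x(3) = 11,  x(4) = 5,  x(5) = 7,  x(6) = 12,  x(7) = 16,  x(8) = 9,  x(9) = 0,  x(10) = 3,  x(11) = 2,  x(12) = 8,  x(13) = 6,  x(14) = 1,  x(15) = 14,  x(16) = 4.
Since x(16) = x(0) = 4, the sequence is periodic with period 16.
The value 9 first appears (with k ≥ 1) at x(8).

8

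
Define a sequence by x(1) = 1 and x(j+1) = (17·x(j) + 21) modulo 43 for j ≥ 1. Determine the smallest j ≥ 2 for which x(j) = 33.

x(1) = 1,  x(2) = 38,  x(3) = 22,  x(4) = 8,  x(5) = 28,  x(6) = 24,  x(7) = 42,  x(8) = 4,  x(9) = 3,  x(10) = 29,  x(11) = 41,  x(12) = 30,  x(13) = 15,  x(14) = 18,  x(15) = 26,  x(16) = 33,  x(17) = 23,  x(18) = 25,  x(19) = 16,  x(20) = 35,  x(21) = 14,  x(22) = 1.
The sequence repeats with period 21.
The value 33 first appears (with j ≥ 2) at x(16).

16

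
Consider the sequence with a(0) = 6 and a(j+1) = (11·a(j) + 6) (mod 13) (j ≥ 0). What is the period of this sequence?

12

Listing terms: a(0) = 6; a(1) = 7; a(2) = 5; a(3) = 9; a(4) = 1; a(5) = 4; a(6) = 11; a(7) = 10; a(8) = 12; a(9) = 8; a(10) = 3; a(11) = 0; a(12) = 6.
Since a(12) = a(0) = 6, the sequence is periodic with period 12.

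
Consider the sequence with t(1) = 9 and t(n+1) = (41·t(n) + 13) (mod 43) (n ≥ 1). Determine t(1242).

23

t(1) = 9; t(2) = 38; t(3) = 23; t(4) = 10; t(5) = 36; t(6) = 27; t(7) = 2; t(8) = 9.
The sequence repeats with period 7.
(1242 - 1) mod 7 = 2, so t(1242) = t(3) = 23.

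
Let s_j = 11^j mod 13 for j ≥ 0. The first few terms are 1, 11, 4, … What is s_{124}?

3

Computing terms: s_0 = 1, s_1 = 11, s_2 = 4, s_3 = 5, s_4 = 3, s_5 = 7, s_6 = 12, s_7 = 2, s_8 = 9, s_9 = 8, s_{10} = 10, s_{11} = 6, s_{12} = 1.
Since s_{12} = s_0 = 1, the sequence is periodic with period 12.
So s_{124} = s_{0 + ((124-0) mod 12)} = s_4 = 3.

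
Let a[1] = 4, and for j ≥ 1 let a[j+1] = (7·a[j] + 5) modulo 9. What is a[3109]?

Listing terms: a[1] = 4,  a[2] = 6,  a[3] = 2,  a[4] = 1,  a[5] = 3,  a[6] = 8,  a[7] = 7,  a[8] = 0,  a[9] = 5,  a[10] = 4.
The sequence repeats with period 9.
(3109 - 1) mod 9 = 3, so a[3109] = a[4] = 1.

1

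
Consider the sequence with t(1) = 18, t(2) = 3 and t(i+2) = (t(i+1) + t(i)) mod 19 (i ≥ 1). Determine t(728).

Computing terms: t(1) = 18,  t(2) = 3,  t(3) = 2,  t(4) = 5,  t(5) = 7,  t(6) = 12,  t(7) = 0,  t(8) = 12,  t(9) = 12,  t(10) = 5,  t(11) = 17,  t(12) = 3,  t(13) = 1,  t(14) = 4,  t(15) = 5,  t(16) = 9,  t(17) = 14,  t(18) = 4,  t(19) = 18,  t(20) = 3.
The sequence repeats with period 18.
So t(728) = t(1 + ((728-1) mod 18)) = t(8) = 12.

12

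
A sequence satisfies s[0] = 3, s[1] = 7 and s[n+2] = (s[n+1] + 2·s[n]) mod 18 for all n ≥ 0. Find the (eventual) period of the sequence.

18

We have s[0] = 3; s[1] = 7; s[2] = 13; s[3] = 9; s[4] = 17; s[5] = 17; s[6] = 15; s[7] = 13; s[8] = 7; s[9] = 15; s[10] = 11; s[11] = 5; s[12] = 9; s[13] = 1; s[14] = 1; s[15] = 3; s[16] = 5; s[17] = 11; s[18] = 3; s[19] = 7.
The sequence repeats with period 18.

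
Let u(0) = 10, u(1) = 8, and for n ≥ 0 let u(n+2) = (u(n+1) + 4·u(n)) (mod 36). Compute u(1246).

Computing terms: u(0) = 10; u(1) = 8; u(2) = 12; u(3) = 8; u(4) = 20; u(5) = 16; u(6) = 24; u(7) = 16; u(8) = 4; u(9) = 32; u(10) = 12; u(11) = 32; u(12) = 8; u(13) = 28; u(14) = 24; u(15) = 28; u(16) = 16; u(17) = 20; u(18) = 12; u(19) = 20; u(20) = 32; u(21) = 4; u(22) = 24; u(23) = 4; u(24) = 28; u(25) = 8; u(26) = 12.
Since (u(25), u(26)) = (u(1), u(2)) = (8, 12) (two consecutive terms determine the rest), the sequence is eventually periodic: after a pre-period of length 1 it cycles with period 24.
For n ≥ 1, u(n) depends only on (n - 1) mod 24. (1246 - 1) mod 24 = 21, so u(1246) = u(22) = 24.

24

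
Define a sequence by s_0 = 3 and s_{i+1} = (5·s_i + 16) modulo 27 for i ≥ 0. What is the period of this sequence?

Computing terms: s_0 = 3; s_1 = 4; s_2 = 9; s_3 = 7; s_4 = 24; s_5 = 1; s_6 = 21; s_7 = 13; s_8 = 0; s_9 = 16; s_{10} = 15; s_{11} = 10; s_{12} = 12; s_{13} = 22; s_{14} = 18; s_{15} = 25; s_{16} = 6; s_{17} = 19; s_{18} = 3.
The sequence repeats with period 18.

18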